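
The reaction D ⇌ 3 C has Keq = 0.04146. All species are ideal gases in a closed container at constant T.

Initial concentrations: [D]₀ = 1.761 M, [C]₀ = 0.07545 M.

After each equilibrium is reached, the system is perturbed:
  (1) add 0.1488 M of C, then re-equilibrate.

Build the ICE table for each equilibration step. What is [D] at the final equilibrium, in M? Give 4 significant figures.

Q₀ = 2.4390e-04 vs Keq = 0.04146 ⇒ Q<K, forward
Step 1:
                    D           C
  I             1.761     0.07545
  C           -0.1112      0.3335
  E              1.65       0.409
  solve Keq expr → x = 0.1112; check Q = 0.04146
Then add 0.1488 M of C.
Step 2:
                    D           C
  I              1.65      0.5578
  C           0.04828     -0.1448
  E             1.698      0.4129
  solve Keq expr → x = -0.04828; check Q = 0.04146

[D]_eq = 1.698 M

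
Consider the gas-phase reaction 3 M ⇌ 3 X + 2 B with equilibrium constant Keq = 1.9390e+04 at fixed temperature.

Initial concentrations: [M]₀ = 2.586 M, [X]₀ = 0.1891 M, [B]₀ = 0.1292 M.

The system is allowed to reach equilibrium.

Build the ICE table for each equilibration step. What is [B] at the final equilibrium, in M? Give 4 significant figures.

[B]_eq = 1.758 M

Q₀ = 6.5270e-06 vs Keq = 1.9390e+04 ⇒ Q<K, forward
Step 1:
                    M           X           B
  Initial       2.586      0.1891      0.1292
  Change       -2.443       2.443       1.629
  Equil        0.1427       2.632       1.758
  solve Keq expr → x = 0.8144; check Q = 1.9390e+04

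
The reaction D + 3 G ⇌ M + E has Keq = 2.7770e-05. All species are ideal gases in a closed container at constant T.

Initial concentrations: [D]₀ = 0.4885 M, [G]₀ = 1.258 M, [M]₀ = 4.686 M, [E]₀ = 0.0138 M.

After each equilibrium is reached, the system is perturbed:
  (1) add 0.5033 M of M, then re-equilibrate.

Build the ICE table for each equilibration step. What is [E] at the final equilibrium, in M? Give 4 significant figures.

[E]_eq = 5.9128e-06 M

Q₀ = 0.06649 vs Keq = 2.7770e-05 ⇒ Q>K, reverse
Step 1:
                  D         G         M         E
  I          0.4885     1.258     4.686    0.0138
  C         0.01379   0.04138  -0.01379  -0.01379
  E          0.5023     1.299     4.672 6.5497e-06
  solve Keq expr → x = -0.01379; check Q = 2.7770e-05
Then add 0.5033 M of M.
Step 2:
                  D         G         M         E
  I          0.5023     1.299     5.176 6.5497e-06
  C       6.3690e-07 1.9107e-06 -6.3690e-07 -6.3690e-07
  E          0.5023     1.299     5.176 5.9128e-06
  solve Keq expr → x = -6.3690e-07; check Q = 2.7770e-05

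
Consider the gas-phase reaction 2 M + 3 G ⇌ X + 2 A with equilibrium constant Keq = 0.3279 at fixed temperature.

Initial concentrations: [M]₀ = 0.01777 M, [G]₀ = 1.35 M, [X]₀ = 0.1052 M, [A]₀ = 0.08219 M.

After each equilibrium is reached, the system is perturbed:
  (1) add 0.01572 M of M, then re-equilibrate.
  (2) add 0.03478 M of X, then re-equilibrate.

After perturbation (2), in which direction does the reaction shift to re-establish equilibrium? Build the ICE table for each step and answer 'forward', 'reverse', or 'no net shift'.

Direction: reverse

Q₀ = 0.9147 vs Keq = 0.3279 ⇒ Q>K, reverse
Step 1:
                  M         G         X         A
  Initial   0.01777      1.35    0.1052   0.08219
  Change    0.00811   0.01216 -0.004055  -0.00811
  Equil     0.02588     1.362    0.1011   0.07408
  solve Keq expr → x = -0.004055; check Q = 0.3279
Then add 0.01572 M of M.
Step 2:
                  M         G         X         A
  Initial    0.0416     1.362    0.1011   0.07408
  Change   -0.01068  -0.01601  0.005338   0.01068
  Equil     0.03092     1.346    0.1065   0.08476
  solve Keq expr → x = 0.005338; check Q = 0.3279
Then add 0.03478 M of X.
Step 3:
                  M         G         X         A
  Initial   0.03092     1.346    0.1413   0.08476
  Change   0.003052  0.004578 -0.001526 -0.003052
  Equil     0.03398     1.351    0.1397    0.0817
  solve Keq expr → x = -0.001526; check Q = 0.3279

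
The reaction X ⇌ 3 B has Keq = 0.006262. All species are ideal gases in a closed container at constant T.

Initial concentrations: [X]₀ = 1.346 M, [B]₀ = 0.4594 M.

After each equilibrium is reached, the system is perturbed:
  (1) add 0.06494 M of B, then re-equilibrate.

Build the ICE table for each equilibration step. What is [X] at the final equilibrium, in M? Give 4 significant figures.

[X]_eq = 1.451 M

Q₀ = 0.07203 vs Keq = 0.006262 ⇒ Q>K, reverse
Step 1:
                  X         B
  I           1.346    0.4594
  C         0.08392   -0.2517
  E            1.43    0.2077
  solve Keq expr → x = -0.08392; check Q = 0.006262
Then add 0.06494 M of B.
Step 2:
                  X         B
  I            1.43    0.2726
  C          0.0213  -0.06391
  E           1.451    0.2087
  solve Keq expr → x = -0.0213; check Q = 0.006262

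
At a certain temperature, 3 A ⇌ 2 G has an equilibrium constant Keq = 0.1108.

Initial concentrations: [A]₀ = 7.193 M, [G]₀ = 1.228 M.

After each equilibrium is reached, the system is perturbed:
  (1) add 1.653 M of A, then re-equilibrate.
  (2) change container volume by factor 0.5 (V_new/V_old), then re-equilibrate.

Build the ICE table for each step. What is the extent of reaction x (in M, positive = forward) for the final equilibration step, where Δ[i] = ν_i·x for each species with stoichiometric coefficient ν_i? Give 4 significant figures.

x = 0.4738 M

Q₀ = 0.004052 vs Keq = 0.1108 ⇒ Q<K, forward
Step 1:
                    A           G
  init          7.193       1.228
  Δ            -2.783       1.855
  eq             4.41       3.083
  solve Keq expr → x = 0.9275; check Q = 0.1108
Then add 1.653 M of A.
Step 2:
                    A           G
  init          6.063       3.083
  Δ            -1.024      0.6826
  eq            5.039       3.766
  solve Keq expr → x = 0.3413; check Q = 0.1108
Then change container volume by factor 0.5 (V_new/V_old).
Step 3:
                    A           G
  init          10.08       7.531
  Δ            -1.422      0.9477
  eq            8.657       8.479
  solve Keq expr → x = 0.4738; check Q = 0.1108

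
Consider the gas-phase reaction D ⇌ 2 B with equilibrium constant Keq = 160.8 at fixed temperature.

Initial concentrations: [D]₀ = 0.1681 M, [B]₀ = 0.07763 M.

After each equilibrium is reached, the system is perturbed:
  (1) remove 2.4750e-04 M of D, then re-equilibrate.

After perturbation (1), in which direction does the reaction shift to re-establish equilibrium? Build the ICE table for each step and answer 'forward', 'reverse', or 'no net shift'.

Q₀ = 0.03585 vs Keq = 160.8 ⇒ Q<K, forward
Step 1:
                    D           B
  Initial      0.1681     0.07763
  Change       -0.167      0.3341
  Equil      0.001054      0.4117
  solve Keq expr → x = 0.167; check Q = 160.8
Then remove 2.4750e-04 M of D.
Step 2:
                    D           B
  Initial  8.0670e-04      0.4117
  Change   2.4499e-04 -4.8998e-04
  Equil      0.001052      0.4112
  solve Keq expr → x = -2.4499e-04; check Q = 160.8

Direction: reverse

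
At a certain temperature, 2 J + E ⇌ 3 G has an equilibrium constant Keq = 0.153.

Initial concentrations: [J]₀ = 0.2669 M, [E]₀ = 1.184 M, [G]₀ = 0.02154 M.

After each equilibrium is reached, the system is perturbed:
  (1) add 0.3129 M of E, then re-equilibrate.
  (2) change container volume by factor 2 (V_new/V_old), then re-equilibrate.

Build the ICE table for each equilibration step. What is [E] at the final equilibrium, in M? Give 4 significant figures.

[E]_eq = 0.7221 M

Q₀ = 1.1849e-04 vs Keq = 0.153 ⇒ Q<K, forward
Step 1:
                   J          E          G
  init        0.2669      1.184    0.02154
  Δ         -0.09888   -0.04944     0.1483
  eq           0.168      1.135     0.1699
  solve Keq expr → x = 0.04944; check Q = 0.153
Then add 0.3129 M of E.
Step 2:
                   J          E          G
  init         0.168      1.447     0.1699
  Δ        -0.006367  -0.003183    0.00955
  eq          0.1617      1.444     0.1794
  solve Keq expr → x = 0.003183; check Q = 0.153
Then change container volume by factor 2 (V_new/V_old).
Step 3:
                   J          E          G
  init       0.08083     0.7221     0.0897
  Δ                0          0          0
  eq         0.08083     0.7221     0.0897
  solve Keq expr → x = 0; check Q = 0.153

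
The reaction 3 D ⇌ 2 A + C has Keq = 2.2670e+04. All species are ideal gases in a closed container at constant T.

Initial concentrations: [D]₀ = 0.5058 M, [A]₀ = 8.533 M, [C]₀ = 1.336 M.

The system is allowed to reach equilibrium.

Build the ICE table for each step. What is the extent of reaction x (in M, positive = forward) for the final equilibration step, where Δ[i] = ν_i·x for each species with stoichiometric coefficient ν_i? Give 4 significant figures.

Q₀ = 751.8 vs Keq = 2.2670e+04 ⇒ Q<K, forward
Step 1:
                  D         A         C
  init       0.5058     8.533     1.336
  Δ          -0.336     0.224     0.112
  eq         0.1698     8.757     1.448
  solve Keq expr → x = 0.112; check Q = 2.2670e+04

x = 0.112 M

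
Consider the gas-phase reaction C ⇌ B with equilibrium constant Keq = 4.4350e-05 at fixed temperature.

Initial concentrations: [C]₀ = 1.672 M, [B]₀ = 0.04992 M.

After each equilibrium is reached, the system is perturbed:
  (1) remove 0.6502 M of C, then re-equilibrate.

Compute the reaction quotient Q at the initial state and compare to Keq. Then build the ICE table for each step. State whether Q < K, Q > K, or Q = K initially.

Q₀ = 0.02986 vs Keq = 4.4350e-05 ⇒ Q>K, reverse
Step 1:
                  C         B
  init        1.672   0.04992
  Δ         0.04984  -0.04984
  eq          1.722 7.6364e-05
  solve Keq expr → x = -0.04984; check Q = 4.4350e-05
Then remove 0.6502 M of C.
Step 2:
                  C         B
  init        1.072 7.6364e-05
  Δ       2.8835e-05 -2.8835e-05
  eq          1.072 4.7529e-05
  solve Keq expr → x = -2.8835e-05; check Q = 4.4350e-05

Q₀ = 0.02986; Q > K (proceeds reverse)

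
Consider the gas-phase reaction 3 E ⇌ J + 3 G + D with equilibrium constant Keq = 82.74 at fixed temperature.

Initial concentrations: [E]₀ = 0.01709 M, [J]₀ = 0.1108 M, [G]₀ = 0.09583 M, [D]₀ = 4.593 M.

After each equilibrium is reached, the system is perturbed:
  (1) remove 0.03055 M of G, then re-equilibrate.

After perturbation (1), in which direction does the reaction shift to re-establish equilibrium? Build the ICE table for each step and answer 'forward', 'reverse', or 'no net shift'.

Direction: forward

Q₀ = 89.73 vs Keq = 82.74 ⇒ Q>K, reverse
Step 1:
                    E           J           G           D
  I           0.01709      0.1108     0.09583       4.593
  C        3.8962e-04 -1.2987e-04 -3.8962e-04 -1.2987e-04
  E           0.01748      0.1107     0.09544       4.593
  solve Keq expr → x = -1.2987e-04; check Q = 82.74
Then remove 0.03055 M of G.
Step 2:
                    E           J           G           D
  I           0.01748      0.1107     0.06489       4.593
  C         -0.004677    0.001559    0.004677    0.001559
  E            0.0128      0.1122     0.06957       4.594
  solve Keq expr → x = 0.001559; check Q = 82.74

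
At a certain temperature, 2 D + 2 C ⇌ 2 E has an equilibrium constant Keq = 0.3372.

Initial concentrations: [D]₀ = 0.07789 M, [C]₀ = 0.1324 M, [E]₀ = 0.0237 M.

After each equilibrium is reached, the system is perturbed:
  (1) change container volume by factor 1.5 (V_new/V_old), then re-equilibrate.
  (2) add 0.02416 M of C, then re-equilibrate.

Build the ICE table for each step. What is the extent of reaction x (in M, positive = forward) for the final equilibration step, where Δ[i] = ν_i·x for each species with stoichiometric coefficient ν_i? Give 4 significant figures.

Q₀ = 5.282 vs Keq = 0.3372 ⇒ Q>K, reverse
Step 1:
                   D          C          E
  init       0.07789     0.1324     0.0237
  Δ          0.01566    0.01566   -0.01566
  eq         0.09355     0.1481   0.008043
  solve Keq expr → x = -0.007829; check Q = 0.3372
Then change container volume by factor 1.5 (V_new/V_old).
Step 2:
                   D          C          E
  init       0.06236     0.0987   0.005362
  Δ         0.001633   0.001633  -0.001633
  eq           0.064     0.1003   0.003729
  solve Keq expr → x = -8.1650e-04; check Q = 0.3372
Then add 0.02416 M of C.
Step 3:
                   D          C          E
  init         0.064     0.1245   0.003729
  Δ       -8.0962e-04 -8.0962e-04 8.0962e-04
  eq         0.06319     0.1237   0.004538
  solve Keq expr → x = 4.0481e-04; check Q = 0.3372

x = 4.0481e-04 M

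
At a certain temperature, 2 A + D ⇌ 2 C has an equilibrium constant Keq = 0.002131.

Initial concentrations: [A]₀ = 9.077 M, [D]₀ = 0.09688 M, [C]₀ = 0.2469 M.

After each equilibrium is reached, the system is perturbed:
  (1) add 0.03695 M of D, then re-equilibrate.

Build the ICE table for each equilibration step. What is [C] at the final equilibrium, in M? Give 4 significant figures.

Q₀ = 0.007637 vs Keq = 0.002131 ⇒ Q>K, reverse
Step 1:
                   A          D          C
  I            9.077    0.09688     0.2469
  C          0.08808    0.04404   -0.08808
  E            9.165     0.1409     0.1588
  solve Keq expr → x = -0.04404; check Q = 0.002131
Then add 0.03695 M of D.
Step 2:
                   A          D          C
  I            9.165     0.1779     0.1588
  C         -0.01541  -0.007705    0.01541
  E             9.15     0.1702     0.1742
  solve Keq expr → x = 0.007705; check Q = 0.002131

[C]_eq = 0.1742 M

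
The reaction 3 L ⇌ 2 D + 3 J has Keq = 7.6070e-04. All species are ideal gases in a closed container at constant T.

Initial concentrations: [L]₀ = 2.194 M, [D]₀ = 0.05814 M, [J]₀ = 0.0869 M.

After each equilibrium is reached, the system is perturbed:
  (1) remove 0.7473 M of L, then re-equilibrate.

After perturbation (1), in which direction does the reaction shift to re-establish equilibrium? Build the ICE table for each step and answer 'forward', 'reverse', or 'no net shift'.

Q₀ = 2.1004e-07 vs Keq = 7.6070e-04 ⇒ Q<K, forward
Step 1:
                    L           D           J
  I             2.194     0.05814      0.0869
  C           -0.3206      0.2137      0.3206
  E             1.873      0.2719      0.4075
  solve Keq expr → x = 0.1069; check Q = 7.6070e-04
Then remove 0.7473 M of L.
Step 2:
                    L           D           J
  I             1.126      0.2719      0.4075
  C           0.09268    -0.06178    -0.09268
  E             1.219      0.2101      0.3148
  solve Keq expr → x = -0.03089; check Q = 7.6070e-04

Direction: reverse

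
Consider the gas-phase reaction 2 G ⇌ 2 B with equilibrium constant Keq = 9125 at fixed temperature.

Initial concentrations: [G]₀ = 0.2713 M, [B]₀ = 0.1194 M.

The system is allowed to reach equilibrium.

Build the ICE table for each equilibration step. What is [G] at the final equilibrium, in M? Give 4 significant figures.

[G]_eq = 0.004048 M

Q₀ = 0.1937 vs Keq = 9125 ⇒ Q<K, forward
Step 1:
                   G          B
  I           0.2713     0.1194
  C          -0.2673     0.2673
  E         0.004048     0.3867
  solve Keq expr → x = 0.1336; check Q = 9125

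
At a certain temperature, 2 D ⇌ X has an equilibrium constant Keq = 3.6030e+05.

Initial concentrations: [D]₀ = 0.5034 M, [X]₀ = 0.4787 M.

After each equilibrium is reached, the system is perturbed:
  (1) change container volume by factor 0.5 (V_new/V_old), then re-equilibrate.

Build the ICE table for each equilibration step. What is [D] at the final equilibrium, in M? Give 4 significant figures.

Q₀ = 1.889 vs Keq = 3.6030e+05 ⇒ Q<K, forward
Step 1:
                    D           X
  init         0.5034      0.4787
  Δ            -0.502       0.251
  eq         0.001423      0.7297
  solve Keq expr → x = 0.251; check Q = 3.6030e+05
Then change container volume by factor 0.5 (V_new/V_old).
Step 2:
                    D           X
  init       0.002846       1.459
  Δ       -8.3335e-04  4.1667e-04
  eq         0.002013        1.46
  solve Keq expr → x = 4.1667e-04; check Q = 3.6030e+05

[D]_eq = 0.002013 M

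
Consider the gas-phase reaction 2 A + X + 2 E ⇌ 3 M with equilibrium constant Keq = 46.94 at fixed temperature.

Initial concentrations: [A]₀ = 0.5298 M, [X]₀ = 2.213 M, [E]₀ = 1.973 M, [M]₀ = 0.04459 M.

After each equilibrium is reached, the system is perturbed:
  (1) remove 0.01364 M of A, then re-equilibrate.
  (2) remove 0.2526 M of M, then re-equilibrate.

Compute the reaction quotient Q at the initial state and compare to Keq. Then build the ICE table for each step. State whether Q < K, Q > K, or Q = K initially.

Q₀ = 3.6665e-05 vs Keq = 46.94 ⇒ Q<K, forward
Step 1:
                    A           X           E           M
  I            0.5298       2.213       1.973     0.04459
  C           -0.4828     -0.2414     -0.4828      0.7242
  E           0.04702       1.972        1.49      0.7688
  solve Keq expr → x = 0.2414; check Q = 46.94
Then remove 0.01364 M of A.
Step 2:
                    A           X           E           M
  I           0.03338       1.972        1.49      0.7688
  C           0.01163    0.005815     0.01163    -0.01745
  E           0.04501       1.977       1.502      0.7513
  solve Keq expr → x = -0.005815; check Q = 46.94
Then remove 0.2526 M of M.
Step 3:
                    A           X           E           M
  I           0.04501       1.977       1.502      0.4987
  C          -0.01825   -0.009125    -0.01825     0.02737
  E           0.02676       1.968       1.484      0.5261
  solve Keq expr → x = 0.009125; check Q = 46.94

Q₀ = 3.6665e-05; Q < K (proceeds forward)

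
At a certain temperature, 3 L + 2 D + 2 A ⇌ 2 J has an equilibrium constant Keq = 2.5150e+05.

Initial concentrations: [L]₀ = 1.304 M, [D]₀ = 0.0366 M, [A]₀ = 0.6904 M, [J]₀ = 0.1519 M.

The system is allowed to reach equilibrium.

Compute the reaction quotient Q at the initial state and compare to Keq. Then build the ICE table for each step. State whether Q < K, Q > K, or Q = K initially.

Q₀ = 16.3; Q < K (proceeds forward)

Q₀ = 16.3 vs Keq = 2.5150e+05 ⇒ Q<K, forward
Step 1:
                  L         D         A         J
  I           1.304    0.0366    0.6904    0.1519
  C        -0.05428  -0.03619  -0.03619   0.03619
  E            1.25 4.1036e-04    0.6542    0.1881
  solve Keq expr → x = 0.01809; check Q = 2.5150e+05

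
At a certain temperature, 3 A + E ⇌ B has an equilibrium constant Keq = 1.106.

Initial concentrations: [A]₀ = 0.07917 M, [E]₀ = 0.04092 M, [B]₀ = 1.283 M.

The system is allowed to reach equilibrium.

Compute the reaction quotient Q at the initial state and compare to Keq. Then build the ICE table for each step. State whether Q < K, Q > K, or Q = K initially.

Q₀ = 6.3184e+04; Q > K (proceeds reverse)

Q₀ = 6.3184e+04 vs Keq = 1.106 ⇒ Q>K, reverse
Step 1:
                   A          E          B
  I          0.07917    0.04092      1.283
  C            1.159     0.3863    -0.3863
  E            1.238     0.4272     0.8967
  solve Keq expr → x = -0.3863; check Q = 1.106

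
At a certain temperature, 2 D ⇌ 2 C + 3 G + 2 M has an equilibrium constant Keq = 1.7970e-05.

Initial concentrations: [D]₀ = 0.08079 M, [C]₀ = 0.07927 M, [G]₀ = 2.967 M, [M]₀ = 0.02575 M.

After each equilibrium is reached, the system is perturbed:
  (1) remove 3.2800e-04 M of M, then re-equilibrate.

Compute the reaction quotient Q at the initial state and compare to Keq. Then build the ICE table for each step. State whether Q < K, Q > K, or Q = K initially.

Q₀ = 0.01667 vs Keq = 1.7970e-05 ⇒ Q>K, reverse
Step 1:
                   D          C          G          M
  I          0.08079    0.07927      2.967    0.02575
  C          0.02414   -0.02414   -0.03621   -0.02414
  E           0.1049    0.05513      2.931   0.001608
  solve Keq expr → x = -0.01207; check Q = 1.7970e-05
Then remove 3.2800e-04 M of M.
Step 2:
                   D          C          G          M
  I           0.1049    0.05513      2.931    0.00128
  C       -3.1373e-04 3.1373e-04 4.7060e-04 3.1373e-04
  E           0.1046    0.05544      2.931   0.001594
  solve Keq expr → x = 1.5687e-04; check Q = 1.7970e-05

Q₀ = 0.01667; Q > K (proceeds reverse)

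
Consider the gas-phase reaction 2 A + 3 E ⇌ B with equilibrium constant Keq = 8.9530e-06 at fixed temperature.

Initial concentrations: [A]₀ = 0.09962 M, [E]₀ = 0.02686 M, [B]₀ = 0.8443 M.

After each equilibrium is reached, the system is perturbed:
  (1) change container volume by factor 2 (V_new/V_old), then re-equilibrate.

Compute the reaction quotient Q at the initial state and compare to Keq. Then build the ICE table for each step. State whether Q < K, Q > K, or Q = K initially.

Q₀ = 4.3902e+06 vs Keq = 8.9530e-06 ⇒ Q>K, reverse
Step 1:
                  A         E         B
  init      0.09962   0.02686    0.8443
  Δ           1.688     2.531   -0.8438
  eq          1.787     2.558 4.7886e-04
  solve Keq expr → x = -0.8438; check Q = 8.9530e-06
Then change container volume by factor 2 (V_new/V_old).
Step 2:
                  A         E         B
  init       0.8936     1.279 2.3943e-04
  Δ       4.4886e-04 6.7329e-04 -2.2443e-04
  eq         0.8941      1.28 1.5003e-05
  solve Keq expr → x = -2.2443e-04; check Q = 8.9530e-06

Q₀ = 4.3902e+06; Q > K (proceeds reverse)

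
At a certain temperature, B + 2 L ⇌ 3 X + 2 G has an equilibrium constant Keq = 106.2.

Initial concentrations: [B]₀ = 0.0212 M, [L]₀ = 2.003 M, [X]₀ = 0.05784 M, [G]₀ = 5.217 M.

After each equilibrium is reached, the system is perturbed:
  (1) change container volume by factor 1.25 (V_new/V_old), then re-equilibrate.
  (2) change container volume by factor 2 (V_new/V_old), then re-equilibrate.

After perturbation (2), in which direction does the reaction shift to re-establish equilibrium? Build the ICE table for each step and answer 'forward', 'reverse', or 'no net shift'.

Q₀ = 0.06192 vs Keq = 106.2 ⇒ Q<K, forward
Step 1:
                    B           L           X           G
  Initial      0.0212       2.003     0.05784       5.217
  Change     -0.02108    -0.04216     0.06324     0.04216
  Equil    1.2024e-04       1.961      0.1211       5.259
  solve Keq expr → x = 0.02108; check Q = 106.2
Then change container volume by factor 1.25 (V_new/V_old).
Step 2:
                    B           L           X           G
  Initial  9.6189e-05       1.569     0.09686       4.207
  Change  -3.4423e-05 -6.8847e-05  1.0327e-04  6.8847e-05
  Equil    6.1765e-05       1.569     0.09697       4.207
  solve Keq expr → x = 3.4423e-05; check Q = 106.2
Then change container volume by factor 2 (V_new/V_old).
Step 3:
                    B           L           X           G
  Initial  3.0883e-05      0.7843     0.04848       2.104
  Change  -2.3128e-05 -4.6255e-05  6.9383e-05  4.6255e-05
  Equil    7.7551e-06      0.7843     0.04855       2.104
  solve Keq expr → x = 2.3128e-05; check Q = 106.2

Direction: forward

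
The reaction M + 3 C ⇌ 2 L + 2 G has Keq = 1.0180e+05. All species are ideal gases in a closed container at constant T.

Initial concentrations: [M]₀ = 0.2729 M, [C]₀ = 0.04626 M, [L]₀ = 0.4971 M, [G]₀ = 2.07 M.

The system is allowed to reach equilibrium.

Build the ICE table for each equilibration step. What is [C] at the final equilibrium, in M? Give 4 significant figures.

Q₀ = 3.9193e+04 vs Keq = 1.0180e+05 ⇒ Q<K, forward
Step 1:
                   M          C          L          G
  I           0.2729    0.04626     0.4971       2.07
  C        -0.003997   -0.01199   0.007994   0.007994
  E           0.2689    0.03427     0.5051      2.078
  solve Keq expr → x = 0.003997; check Q = 1.0180e+05

[C]_eq = 0.03427 M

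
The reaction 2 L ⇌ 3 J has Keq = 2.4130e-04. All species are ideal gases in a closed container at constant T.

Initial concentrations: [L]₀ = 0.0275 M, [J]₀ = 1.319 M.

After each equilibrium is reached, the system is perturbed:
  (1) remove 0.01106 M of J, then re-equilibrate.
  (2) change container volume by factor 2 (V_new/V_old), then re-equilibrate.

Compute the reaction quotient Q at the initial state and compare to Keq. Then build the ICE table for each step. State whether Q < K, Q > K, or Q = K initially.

Q₀ = 3034; Q > K (proceeds reverse)

Q₀ = 3034 vs Keq = 2.4130e-04 ⇒ Q>K, reverse
Step 1:
                   L          J
  Initial     0.0275      1.319
  Change      0.8415     -1.262
  Equil        0.869    0.05669
  solve Keq expr → x = -0.4208; check Q = 2.4130e-04
Then remove 0.01106 M of J.
Step 2:
                   L          J
  Initial      0.869    0.04563
  Change   -0.007165    0.01075
  Equil       0.8619    0.05638
  solve Keq expr → x = 0.003583; check Q = 2.4130e-04
Then change container volume by factor 2 (V_new/V_old).
Step 3:
                   L          J
  Initial     0.4309    0.02819
  Change   -0.004712   0.007068
  Equil       0.4262    0.03526
  solve Keq expr → x = 0.002356; check Q = 2.4130e-04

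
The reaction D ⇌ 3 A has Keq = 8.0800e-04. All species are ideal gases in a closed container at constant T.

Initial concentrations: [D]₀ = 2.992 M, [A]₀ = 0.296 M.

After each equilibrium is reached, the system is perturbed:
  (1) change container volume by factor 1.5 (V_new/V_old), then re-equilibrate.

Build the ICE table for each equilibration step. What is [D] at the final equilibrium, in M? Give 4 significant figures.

Q₀ = 0.008668 vs Keq = 8.0800e-04 ⇒ Q>K, reverse
Step 1:
                  D         A
  I           2.992     0.296
  C         0.05366    -0.161
  E           3.046     0.135
  solve Keq expr → x = -0.05366; check Q = 8.0800e-04
Then change container volume by factor 1.5 (V_new/V_old).
Step 2:
                  D         A
  I            2.03   0.09001
  C       -0.009252   0.02776
  E           2.021    0.1178
  solve Keq expr → x = 0.009252; check Q = 8.0800e-04

[D]_eq = 2.021 M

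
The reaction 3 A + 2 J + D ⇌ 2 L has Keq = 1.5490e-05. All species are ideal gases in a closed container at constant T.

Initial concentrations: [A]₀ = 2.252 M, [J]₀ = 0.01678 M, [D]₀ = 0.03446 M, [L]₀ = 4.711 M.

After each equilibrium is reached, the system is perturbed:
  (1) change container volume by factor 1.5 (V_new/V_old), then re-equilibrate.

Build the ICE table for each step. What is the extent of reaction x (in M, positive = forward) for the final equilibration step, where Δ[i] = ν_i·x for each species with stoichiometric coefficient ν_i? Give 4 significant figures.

Q₀ = 2.0027e+05 vs Keq = 1.5490e-05 ⇒ Q>K, reverse
Step 1:
                   A          J          D          L
  init         2.252    0.01678    0.03446      4.711
  Δ            6.195       4.13      2.065      -4.13
  eq           8.447      4.147        2.1     0.5807
  solve Keq expr → x = -2.065; check Q = 1.5490e-05
Then change container volume by factor 1.5 (V_new/V_old).
Step 2:
                   A          J          D          L
  init         5.632      2.765        1.4     0.3871
  Δ           0.2755     0.1836    0.09182    -0.1836
  eq           5.907      2.948      1.492     0.2035
  solve Keq expr → x = -0.09182; check Q = 1.5490e-05

x = -0.09182 M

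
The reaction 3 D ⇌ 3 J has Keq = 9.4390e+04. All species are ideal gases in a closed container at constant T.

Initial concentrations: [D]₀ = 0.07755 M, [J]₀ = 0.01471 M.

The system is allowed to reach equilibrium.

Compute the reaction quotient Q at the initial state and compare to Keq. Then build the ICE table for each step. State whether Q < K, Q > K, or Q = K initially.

Q₀ = 0.006825 vs Keq = 9.4390e+04 ⇒ Q<K, forward
Step 1:
                  D         J
  I         0.07755   0.01471
  C        -0.07557   0.07557
  E        0.001983   0.09028
  solve Keq expr → x = 0.02519; check Q = 9.4390e+04

Q₀ = 0.006825; Q < K (proceeds forward)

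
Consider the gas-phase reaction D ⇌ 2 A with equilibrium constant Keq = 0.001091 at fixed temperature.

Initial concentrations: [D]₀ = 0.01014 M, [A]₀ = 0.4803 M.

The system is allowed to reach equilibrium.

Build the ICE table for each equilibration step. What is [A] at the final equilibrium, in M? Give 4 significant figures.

[A]_eq = 0.01625 M

Q₀ = 22.75 vs Keq = 0.001091 ⇒ Q>K, reverse
Step 1:
                    D           A
  Initial     0.01014      0.4803
  Change        0.232      -0.464
  Equil        0.2422     0.01625
  solve Keq expr → x = -0.232; check Q = 0.001091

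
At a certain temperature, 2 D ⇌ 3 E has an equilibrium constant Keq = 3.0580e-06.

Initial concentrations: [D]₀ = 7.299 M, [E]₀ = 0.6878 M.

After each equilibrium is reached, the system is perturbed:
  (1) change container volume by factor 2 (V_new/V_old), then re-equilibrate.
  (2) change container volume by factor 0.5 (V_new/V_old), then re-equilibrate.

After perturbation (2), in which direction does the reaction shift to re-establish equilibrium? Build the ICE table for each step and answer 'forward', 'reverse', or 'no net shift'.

Q₀ = 0.006107 vs Keq = 3.0580e-06 ⇒ Q>K, reverse
Step 1:
                   D          E
  I            7.299     0.6878
  C           0.4207    -0.6311
  E             7.72     0.0567
  solve Keq expr → x = -0.2104; check Q = 3.0580e-06
Then change container volume by factor 2 (V_new/V_old).
Step 2:
                   D          E
  I             3.86    0.02835
  C        -0.004892   0.007338
  E            3.855    0.03569
  solve Keq expr → x = 0.002446; check Q = 3.0580e-06
Then change container volume by factor 0.5 (V_new/V_old).
Step 3:
                   D          E
  I             7.71    0.07137
  C         0.009784   -0.01468
  E             7.72     0.0567
  solve Keq expr → x = -0.004892; check Q = 3.0580e-06

Direction: reverse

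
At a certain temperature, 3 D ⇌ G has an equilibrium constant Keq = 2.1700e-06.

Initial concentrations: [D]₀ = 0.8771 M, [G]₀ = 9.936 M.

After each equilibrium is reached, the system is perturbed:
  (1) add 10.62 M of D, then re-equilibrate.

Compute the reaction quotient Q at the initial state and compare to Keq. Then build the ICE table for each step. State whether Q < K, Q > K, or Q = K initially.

Q₀ = 14.73 vs Keq = 2.1700e-06 ⇒ Q>K, reverse
Step 1:
                    D           G
  init         0.8771       9.936
  Δ             29.62      -9.874
  eq             30.5     0.06157
  solve Keq expr → x = -9.874; check Q = 2.1700e-06
Then add 10.62 M of D.
Step 2:
                    D           G
  init          41.12     0.06157
  Δ           -0.2594     0.08647
  eq            40.86       0.148
  solve Keq expr → x = 0.08647; check Q = 2.1700e-06

Q₀ = 14.73; Q > K (proceeds reverse)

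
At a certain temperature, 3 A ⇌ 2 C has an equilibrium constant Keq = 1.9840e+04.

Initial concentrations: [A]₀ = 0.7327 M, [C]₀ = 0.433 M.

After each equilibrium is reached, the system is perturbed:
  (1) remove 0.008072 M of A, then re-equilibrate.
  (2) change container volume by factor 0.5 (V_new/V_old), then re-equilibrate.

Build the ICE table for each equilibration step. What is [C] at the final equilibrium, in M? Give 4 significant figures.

Q₀ = 0.4766 vs Keq = 1.9840e+04 ⇒ Q<K, forward
Step 1:
                  A         C
  I          0.7327     0.433
  C         -0.6983    0.4655
  E          0.0344    0.8985
  solve Keq expr → x = 0.2328; check Q = 1.9840e+04
Then remove 0.008072 M of A.
Step 2:
                  A         C
  I         0.02632    0.8985
  C        0.007937 -0.005291
  E         0.03426    0.8932
  solve Keq expr → x = -0.002646; check Q = 1.9840e+04
Then change container volume by factor 0.5 (V_new/V_old).
Step 3:
                  A         C
  I         0.06852     1.786
  C        -0.01395  0.009298
  E         0.05457     1.796
  solve Keq expr → x = 0.004649; check Q = 1.9840e+04

[C]_eq = 1.796 M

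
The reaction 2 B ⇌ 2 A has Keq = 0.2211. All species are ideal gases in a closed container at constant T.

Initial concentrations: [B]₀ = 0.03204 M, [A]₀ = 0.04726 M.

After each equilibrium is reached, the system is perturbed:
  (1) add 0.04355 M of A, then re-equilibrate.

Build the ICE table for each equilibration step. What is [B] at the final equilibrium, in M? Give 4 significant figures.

[B]_eq = 0.08356 M

Q₀ = 2.176 vs Keq = 0.2211 ⇒ Q>K, reverse
Step 1:
                    B           A
  Initial     0.03204     0.04726
  Change       0.0219     -0.0219
  Equil       0.05394     0.02536
  solve Keq expr → x = -0.01095; check Q = 0.2211
Then add 0.04355 M of A.
Step 2:
                    B           A
  Initial     0.05394     0.06891
  Change      0.02962    -0.02962
  Equil       0.08356     0.03929
  solve Keq expr → x = -0.01481; check Q = 0.2211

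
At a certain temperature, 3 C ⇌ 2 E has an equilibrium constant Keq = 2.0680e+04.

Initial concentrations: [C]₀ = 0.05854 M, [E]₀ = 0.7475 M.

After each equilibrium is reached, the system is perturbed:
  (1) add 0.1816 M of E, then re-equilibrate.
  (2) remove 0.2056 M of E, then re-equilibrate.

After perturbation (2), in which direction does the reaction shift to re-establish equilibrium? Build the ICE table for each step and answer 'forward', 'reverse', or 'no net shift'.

Q₀ = 2785 vs Keq = 2.0680e+04 ⇒ Q<K, forward
Step 1:
                  C         E
  Initial   0.05854    0.7475
  Change   -0.02803   0.01869
  Equil     0.03051    0.7662
  solve Keq expr → x = 0.009345; check Q = 2.0680e+04
Then add 0.1816 M of E.
Step 2:
                  C         E
  Initial   0.03051    0.9478
  Change   0.004572 -0.003048
  Equil     0.03508    0.9447
  solve Keq expr → x = -0.001524; check Q = 2.0680e+04
Then remove 0.2056 M of E.
Step 3:
                  C         E
  Initial   0.03508    0.7391
  Change  -0.005201  0.003467
  Equil     0.02988    0.7426
  solve Keq expr → x = 0.001734; check Q = 2.0680e+04

Direction: forward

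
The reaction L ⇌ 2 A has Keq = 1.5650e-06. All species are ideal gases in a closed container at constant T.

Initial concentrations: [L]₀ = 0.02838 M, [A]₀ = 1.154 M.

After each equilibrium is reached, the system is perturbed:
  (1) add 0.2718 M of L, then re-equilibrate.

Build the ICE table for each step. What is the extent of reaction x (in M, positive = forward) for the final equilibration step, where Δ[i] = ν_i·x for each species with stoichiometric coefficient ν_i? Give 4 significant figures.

Q₀ = 46.92 vs Keq = 1.5650e-06 ⇒ Q>K, reverse
Step 1:
                  L         A
  I         0.02838     1.154
  C          0.5765    -1.153
  E          0.6049 9.7296e-04
  solve Keq expr → x = -0.5765; check Q = 1.5650e-06
Then add 0.2718 M of L.
Step 2:
                  L         A
  I          0.8767 9.7296e-04
  C       -9.9152e-05 1.9830e-04
  E          0.8766  0.001171
  solve Keq expr → x = 9.9152e-05; check Q = 1.5650e-06

x = 9.9152e-05 M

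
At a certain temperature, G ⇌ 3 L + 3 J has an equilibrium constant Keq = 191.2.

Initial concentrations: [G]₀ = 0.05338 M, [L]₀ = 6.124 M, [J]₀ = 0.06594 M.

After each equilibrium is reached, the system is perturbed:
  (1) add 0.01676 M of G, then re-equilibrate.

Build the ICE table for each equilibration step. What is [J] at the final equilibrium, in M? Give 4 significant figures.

Q₀ = 1.234 vs Keq = 191.2 ⇒ Q<K, forward
Step 1:
                    G           L           J
  init        0.05338       6.124     0.06594
  Δ          -0.04362      0.1309      0.1309
  eq         0.009757       6.255      0.1968
  solve Keq expr → x = 0.04362; check Q = 191.2
Then add 0.01676 M of G.
Step 2:
                    G           L           J
  init        0.02652       6.255      0.1968
  Δ          -0.01084     0.03252     0.03252
  eq          0.01568       6.287      0.2293
  solve Keq expr → x = 0.01084; check Q = 191.2

[J]_eq = 0.2293 M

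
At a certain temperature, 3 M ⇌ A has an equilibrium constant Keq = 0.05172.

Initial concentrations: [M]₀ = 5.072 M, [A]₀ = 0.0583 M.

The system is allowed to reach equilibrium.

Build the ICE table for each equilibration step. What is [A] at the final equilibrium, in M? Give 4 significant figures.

[A]_eq = 0.8888 M

Q₀ = 4.4682e-04 vs Keq = 0.05172 ⇒ Q<K, forward
Step 1:
                    M           A
  init          5.072      0.0583
  Δ            -2.491      0.8305
  eq            2.581      0.8888
  solve Keq expr → x = 0.8305; check Q = 0.05172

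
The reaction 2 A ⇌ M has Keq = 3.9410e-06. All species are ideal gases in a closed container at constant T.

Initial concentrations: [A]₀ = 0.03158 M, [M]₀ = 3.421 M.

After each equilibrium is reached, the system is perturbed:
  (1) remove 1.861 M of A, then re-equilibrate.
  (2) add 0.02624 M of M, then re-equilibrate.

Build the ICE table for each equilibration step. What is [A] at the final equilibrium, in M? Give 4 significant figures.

Q₀ = 3430 vs Keq = 3.9410e-06 ⇒ Q>K, reverse
Step 1:
                  A         M
  init      0.03158     3.421
  Δ           6.842    -3.421
  eq          6.873 1.8618e-04
  solve Keq expr → x = -3.421; check Q = 3.9410e-06
Then remove 1.861 M of A.
Step 2:
                  A         M
  init        5.012 1.8618e-04
  Δ       1.7433e-04 -8.7163e-05
  eq          5.012 9.9014e-05
  solve Keq expr → x = -8.7163e-05; check Q = 3.9410e-06
Then add 0.02624 M of M.
Step 3:
                  A         M
  init        5.012   0.02634
  Δ         0.05248  -0.02624
  eq          5.065 1.0110e-04
  solve Keq expr → x = -0.02624; check Q = 3.9410e-06

[A]_eq = 5.065 M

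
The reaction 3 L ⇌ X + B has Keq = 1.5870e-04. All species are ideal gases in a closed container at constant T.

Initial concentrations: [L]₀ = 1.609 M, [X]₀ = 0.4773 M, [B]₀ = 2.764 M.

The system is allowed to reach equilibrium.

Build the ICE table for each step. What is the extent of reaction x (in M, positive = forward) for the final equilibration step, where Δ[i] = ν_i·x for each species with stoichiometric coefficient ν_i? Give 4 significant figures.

x = -0.4754 M

Q₀ = 0.3167 vs Keq = 1.5870e-04 ⇒ Q>K, reverse
Step 1:
                    L           X           B
  Initial       1.609      0.4773       2.764
  Change        1.426     -0.4754     -0.4754
  Equil         3.035    0.001939       2.289
  solve Keq expr → x = -0.4754; check Q = 1.5870e-04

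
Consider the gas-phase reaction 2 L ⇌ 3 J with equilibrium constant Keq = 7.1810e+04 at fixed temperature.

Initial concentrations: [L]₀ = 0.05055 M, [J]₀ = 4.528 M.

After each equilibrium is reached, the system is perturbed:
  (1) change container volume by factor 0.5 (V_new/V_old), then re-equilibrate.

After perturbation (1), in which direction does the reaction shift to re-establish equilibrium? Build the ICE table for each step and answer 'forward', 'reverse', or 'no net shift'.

Direction: reverse

Q₀ = 3.6331e+04 vs Keq = 7.1810e+04 ⇒ Q<K, forward
Step 1:
                    L           J
  I           0.05055       4.528
  C          -0.01434     0.02151
  E           0.03621        4.55
  solve Keq expr → x = 0.007169; check Q = 7.1810e+04
Then change container volume by factor 0.5 (V_new/V_old).
Step 2:
                    L           J
  I           0.07242       9.099
  C           0.02926    -0.04389
  E            0.1017       9.055
  solve Keq expr → x = -0.01463; check Q = 7.1810e+04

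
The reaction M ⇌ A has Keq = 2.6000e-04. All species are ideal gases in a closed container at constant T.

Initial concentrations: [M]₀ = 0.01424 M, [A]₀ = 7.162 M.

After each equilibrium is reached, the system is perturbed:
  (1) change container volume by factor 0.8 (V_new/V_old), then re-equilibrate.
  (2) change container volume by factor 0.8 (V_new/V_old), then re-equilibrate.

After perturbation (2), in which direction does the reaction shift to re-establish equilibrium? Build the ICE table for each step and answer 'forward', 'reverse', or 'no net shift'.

Q₀ = 502.9 vs Keq = 2.6000e-04 ⇒ Q>K, reverse
Step 1:
                  M         A
  init      0.01424     7.162
  Δ            7.16     -7.16
  eq          7.174  0.001865
  solve Keq expr → x = -7.16; check Q = 2.6000e-04
Then change container volume by factor 0.8 (V_new/V_old).
Step 2:
                  M         A
  init        8.968  0.002332
  Δ               0         0
  eq          8.968  0.002332
  solve Keq expr → x = 0; check Q = 2.6000e-04
Then change container volume by factor 0.8 (V_new/V_old).
Step 3:
                  M         A
  init        11.21  0.002915
  Δ               0         0
  eq          11.21  0.002915
  solve Keq expr → x = 0; check Q = 2.6000e-04

Direction: no net shift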